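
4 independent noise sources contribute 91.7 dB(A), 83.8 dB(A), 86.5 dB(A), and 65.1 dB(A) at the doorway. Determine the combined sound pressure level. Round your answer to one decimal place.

93.4 dB(A)

For uncorrelated sources the intensities add, so convert each level to linear form, sum, and take 10·log₁₀ of the total.
Σ 10^(L/10) = 10^(91.7/10) + 10^(83.8/10) + 10^(86.5/10) + 10^(65.1/10) = 2.169e+09.
L_total = 10·log₁₀(2.169e+09) = 93.36 dB(A).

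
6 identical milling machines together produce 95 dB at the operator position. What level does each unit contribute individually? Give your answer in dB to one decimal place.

Dividing the total intensity by 6 lowers the level by 10·log₁₀ 6 = 7.782 dB: L₁ = 95 − 7.782.

87.2 dB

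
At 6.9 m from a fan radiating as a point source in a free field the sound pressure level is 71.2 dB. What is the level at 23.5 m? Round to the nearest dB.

For a point source, L₂ = L₁ − 20·log₁₀(r₂/r₁).
L₂ = 71.2 − 20·log₁₀(23.5/6.9) = 71.2 − 10.644 = 60.56 dB.

61 dB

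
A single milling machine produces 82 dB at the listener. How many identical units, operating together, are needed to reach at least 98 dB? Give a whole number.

40

N identical sources give L₁ + 10·log₁₀ N, so require 10·log₁₀ N ≥ 98 − 82 = 16.0 dB.
N ≥ 10^(16.0/10) = 39.811, so N = 40.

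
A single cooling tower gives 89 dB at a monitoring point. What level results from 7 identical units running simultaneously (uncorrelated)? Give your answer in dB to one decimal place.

97.5 dB

L_total = L₁ + 10·log₁₀ N for N identical incoherent sources.
L_total = 89 + 10·log₁₀(7) = 89 + 8.451 = 97.45 dB.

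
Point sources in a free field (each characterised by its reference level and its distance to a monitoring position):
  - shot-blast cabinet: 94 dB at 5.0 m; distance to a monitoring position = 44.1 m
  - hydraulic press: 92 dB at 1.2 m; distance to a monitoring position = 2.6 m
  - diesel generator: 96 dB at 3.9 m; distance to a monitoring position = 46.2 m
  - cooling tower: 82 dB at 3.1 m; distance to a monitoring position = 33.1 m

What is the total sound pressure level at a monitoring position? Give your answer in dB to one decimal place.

First find each source's level at the receiver (point-source: −20·log₁₀(r/r_ref)), then combine on an intensity basis.
shot-blast cabinet: 94 − 20·log₁₀(44.1/5.0) = 94 − 18.91 = 75.09 dB.
hydraulic press: 92 − 20·log₁₀(2.6/1.2) = 92 − 6.72 = 85.28 dB.
diesel generator: 96 − 20·log₁₀(46.2/3.9) = 96 − 21.47 = 74.53 dB.
cooling tower: 82 − 20·log₁₀(33.1/3.1) = 82 − 20.57 = 61.43 dB.
Σ 10^(L/10) = 3.997e+08 → L_total = 10·log₁₀(3.997e+08) = 86.02 dB.

86.0 dB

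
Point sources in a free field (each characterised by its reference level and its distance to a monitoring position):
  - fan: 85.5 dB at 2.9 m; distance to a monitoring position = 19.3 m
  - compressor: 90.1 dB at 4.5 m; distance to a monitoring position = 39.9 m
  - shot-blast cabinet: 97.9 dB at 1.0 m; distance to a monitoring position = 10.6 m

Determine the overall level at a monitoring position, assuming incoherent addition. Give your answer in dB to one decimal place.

78.8 dB

Apply inverse-square spreading to bring every level to the receiver, then sum 10^(L/10).
fan: 85.5 − 20·log₁₀(19.3/2.9) = 85.5 − 16.46 = 69.04 dB.
compressor: 90.1 − 20·log₁₀(39.9/4.5) = 90.1 − 18.96 = 71.14 dB.
shot-blast cabinet: 97.9 − 20·log₁₀(10.6/1.0) = 97.9 − 20.51 = 77.39 dB.
Σ 10^(L/10) = 7.590e+07 → L_total = 10·log₁₀(7.590e+07) = 78.80 dB.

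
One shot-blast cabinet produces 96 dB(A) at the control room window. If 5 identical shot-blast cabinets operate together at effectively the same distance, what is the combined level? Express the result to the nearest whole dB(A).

N identical incoherent sources raise the level by 10·log₁₀ N.
L_total = 96 + 10·log₁₀(5) = 96 + 6.990 = 102.99 dB(A).

103 dB(A)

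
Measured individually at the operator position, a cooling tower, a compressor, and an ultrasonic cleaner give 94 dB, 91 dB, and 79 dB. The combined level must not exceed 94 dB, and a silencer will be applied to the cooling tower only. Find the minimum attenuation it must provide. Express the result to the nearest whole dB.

Everything except the cooling tower sums to 10^(91/10) + 10^(79/10) = 1.338e+09 in linear terms, 91.27 dB.
To meet 94 dB overall, the treated cooling tower may contribute at most 10^(94/10) − 1.338e+09 = 1.174e+09, i.e. 90.69 dB.
Required insertion loss = 94 − 90.69 = 3.31 dB.

3 dB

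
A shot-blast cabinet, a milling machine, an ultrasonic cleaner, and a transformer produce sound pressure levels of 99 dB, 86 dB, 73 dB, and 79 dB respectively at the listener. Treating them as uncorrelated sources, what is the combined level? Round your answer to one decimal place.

For uncorrelated sources the intensities add, so convert each level to linear form, sum, and take 10·log₁₀ of the total.
Σ 10^(L/10) = 10^(99/10) + 10^(86/10) + 10^(73/10) + 10^(79/10) = 8.441e+09.
L_total = 10·log₁₀(8.441e+09) = 99.26 dB.

99.3 dB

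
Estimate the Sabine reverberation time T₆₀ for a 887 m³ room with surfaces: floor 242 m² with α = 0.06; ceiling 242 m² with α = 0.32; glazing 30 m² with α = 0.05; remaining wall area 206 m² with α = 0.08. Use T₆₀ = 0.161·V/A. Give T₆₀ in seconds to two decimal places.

Summing Sᵢαᵢ: 242·0.06 + 242·0.32 + 30·0.05 + 206·0.08 = 109.94 m².
T₆₀ = 0.161 × 887 / 109.94 = 1.299 s.

1.30 s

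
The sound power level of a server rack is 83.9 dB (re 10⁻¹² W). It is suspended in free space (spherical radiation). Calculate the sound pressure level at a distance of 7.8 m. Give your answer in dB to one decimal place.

55.1 dB

The power spreads over a sphere of area 4π·r², so L_p = L_w − 10·log₁₀(4π·r²).
4π·r² = 764.5 m², 10·log₁₀ of that is 28.834 dB.
L_p = 83.9 − 28.834 = 55.07 dB.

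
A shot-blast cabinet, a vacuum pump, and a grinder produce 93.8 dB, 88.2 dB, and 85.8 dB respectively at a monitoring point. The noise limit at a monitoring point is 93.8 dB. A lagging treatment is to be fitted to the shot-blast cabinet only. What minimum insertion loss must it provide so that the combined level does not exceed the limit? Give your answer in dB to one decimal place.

2.5 dB

Fixed contribution from the other sources: Σ 10^(L/10) = 10^(88.2/10) + 10^(85.8/10) = 1.041e+09 (90.17 dB).
The limit corresponds to 10^(93.8/10) = 2.399e+09; subtracting the fixed part leaves 1.358e+09 for the shot-blast cabinet, i.e. 91.33 dB.
Required insertion loss = 93.8 − 91.33 = 2.47 dB.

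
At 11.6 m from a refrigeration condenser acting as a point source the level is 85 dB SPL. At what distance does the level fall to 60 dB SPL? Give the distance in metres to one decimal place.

206.3 m

Point-source spreading drops the level by 20·log₁₀(r₂/r₁); inverting, r₂/r₁ = 10^(ΔL/20).
r₂ = 11.6·10^((85−60)/20) = 11.6·10^(25.0/20) = 206.28 m.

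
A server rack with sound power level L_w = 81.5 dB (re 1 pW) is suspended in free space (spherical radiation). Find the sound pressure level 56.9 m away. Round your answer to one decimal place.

L_p = L_w − 10·log₁₀(4π·r²) with r = 56.9 m.
4π·r² = 4.069e+04 m², 10·log₁₀ of that is 46.094 dB.
L_p = 81.5 − 46.094 = 35.41 dB.

35.4 dB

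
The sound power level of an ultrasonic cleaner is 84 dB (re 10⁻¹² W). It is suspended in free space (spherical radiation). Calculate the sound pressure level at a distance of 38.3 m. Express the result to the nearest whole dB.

41 dB

L_p = L_w − 10·log₁₀(4π·r²) with r = 38.3 m.
4π·r² = 1.843e+04 m², 10·log₁₀ of that is 42.656 dB.
L_p = 84 − 42.656 = 41.34 dB.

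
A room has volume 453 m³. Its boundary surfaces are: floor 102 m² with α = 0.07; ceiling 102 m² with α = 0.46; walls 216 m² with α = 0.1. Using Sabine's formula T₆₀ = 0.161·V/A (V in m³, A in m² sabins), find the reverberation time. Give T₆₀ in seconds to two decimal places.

A = Σ Sᵢαᵢ = 102·0.07 + 102·0.46 + 216·0.1 = 75.66 m².
T₆₀ = 0.161 × 453 / 75.66 = 0.964 s.

0.96 s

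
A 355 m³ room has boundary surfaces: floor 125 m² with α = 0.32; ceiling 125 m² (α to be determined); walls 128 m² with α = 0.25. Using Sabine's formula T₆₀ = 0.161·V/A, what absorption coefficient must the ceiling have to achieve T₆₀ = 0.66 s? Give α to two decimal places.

0.12

From T₆₀ = 0.161·V/A, the target T₆₀ = 0.66 s needs A = 0.161·355/0.66 = 86.60 m².
Absorption from the other surfaces = 125·0.32 + 128·0.25 = 72.00 m², so the ceiling must supply 14.60 m² over 125 m².
α = 14.60/125 = 0.117.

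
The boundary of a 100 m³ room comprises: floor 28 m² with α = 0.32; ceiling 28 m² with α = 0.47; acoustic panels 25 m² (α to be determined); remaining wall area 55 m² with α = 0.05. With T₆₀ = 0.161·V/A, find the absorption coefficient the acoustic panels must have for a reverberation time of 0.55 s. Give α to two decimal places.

0.18

From T₆₀ = 0.161·V/A, the target T₆₀ = 0.55 s needs A = 0.161·100/0.55 = 29.27 m².
Absorption from the other surfaces = 28·0.32 + 28·0.47 + 55·0.05 = 24.87 m², so the acoustic panels must supply 4.40 m² over 25 m².
α = 4.40/25 = 0.176.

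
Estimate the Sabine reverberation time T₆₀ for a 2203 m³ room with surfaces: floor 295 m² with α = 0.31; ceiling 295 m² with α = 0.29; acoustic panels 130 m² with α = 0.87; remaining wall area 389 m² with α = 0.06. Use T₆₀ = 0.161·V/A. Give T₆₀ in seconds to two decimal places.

1.13 s

Summing Sᵢαᵢ: 295·0.31 + 295·0.29 + 130·0.87 + 389·0.06 = 313.44 m².
T₆₀ = 0.161·V/A = 0.161·2203/313.44 = 1.132 s.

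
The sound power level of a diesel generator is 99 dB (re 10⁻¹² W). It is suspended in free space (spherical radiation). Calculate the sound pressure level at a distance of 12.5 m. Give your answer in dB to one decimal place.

66.1 dB

Free-field spherical radiation: L_p = L_w − 10·log₁₀(4π·r²), r = 12.5 m.
4π·r² = 1963 m², 10·log₁₀ of that is 32.930 dB.
L_p = 99 − 32.930 = 66.07 dB.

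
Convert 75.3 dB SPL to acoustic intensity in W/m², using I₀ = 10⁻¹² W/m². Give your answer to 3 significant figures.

3.39e-05 W/m²

I = I₀·10^(L/10) = 10⁻¹² × 10^(75.3/10) = 10^(-4.470).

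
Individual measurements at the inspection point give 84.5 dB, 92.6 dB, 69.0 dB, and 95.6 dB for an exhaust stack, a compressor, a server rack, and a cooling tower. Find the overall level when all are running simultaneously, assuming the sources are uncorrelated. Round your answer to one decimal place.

Incoherent sources combine by intensity addition: L_total = 10·log₁₀(Σ 10^(L_i/10)).
Σ 10^(L/10) = 10^(84.5/10) + 10^(92.6/10) + 10^(69.0/10) + 10^(95.6/10) = 5.740e+09.
L_total = 10·log₁₀(5.740e+09) = 97.59 dB.

97.6 dB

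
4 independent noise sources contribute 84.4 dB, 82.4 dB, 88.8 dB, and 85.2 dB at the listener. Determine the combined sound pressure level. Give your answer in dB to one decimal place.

91.9 dB

For uncorrelated sources the intensities add, so convert each level to linear form, sum, and take 10·log₁₀ of the total.
Σ 10^(L/10) = 10^(84.4/10) + 10^(82.4/10) + 10^(88.8/10) + 10^(85.2/10) = 1.539e+09.
L_total = 10·log₁₀(1.539e+09) = 91.87 dB.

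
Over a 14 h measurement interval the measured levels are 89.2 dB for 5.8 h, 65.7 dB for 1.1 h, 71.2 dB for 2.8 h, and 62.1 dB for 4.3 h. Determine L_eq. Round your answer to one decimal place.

The energy average is taken in the linear domain: L_eq = 10·log₁₀[(Σ tᵢ·10^(Lᵢ/10))/T], T = 14 h.
Σ tᵢ·10^(Lᵢ/10) = 5.8·10^(89.2/10) + 1.1·10^(65.7/10) + 2.8·10^(71.2/10) + 4.3·10^(62.1/10) = 4.872e+09.
L_eq = 10·log₁₀(4.872e+09/14) = 85.42 dB.

85.4 dB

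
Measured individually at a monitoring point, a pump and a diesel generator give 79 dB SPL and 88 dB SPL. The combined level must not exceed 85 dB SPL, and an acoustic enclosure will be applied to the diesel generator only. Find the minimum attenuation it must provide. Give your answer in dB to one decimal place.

4.3 dB

Fixed contribution from the other source: Σ 10^(L/10) = 10^(79/10) = 7.943e+07 (79.00 dB SPL).
To meet 85 dB SPL overall, the treated diesel generator may contribute at most 10^(85/10) − 7.943e+07 = 2.368e+08, i.e. 83.74 dB SPL.
So the diesel generator must be reduced from 88 to 83.74 dB SPL: IL = 4.26 dB.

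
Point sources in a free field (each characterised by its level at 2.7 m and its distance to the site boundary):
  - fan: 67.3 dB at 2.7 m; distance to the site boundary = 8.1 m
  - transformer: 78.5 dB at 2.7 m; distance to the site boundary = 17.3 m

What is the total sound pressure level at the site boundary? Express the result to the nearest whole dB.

64 dB

First find each source's level at the receiver (point-source: −20·log₁₀(r/r_ref)), then combine on an intensity basis.
fan: 67.3 − 20·log₁₀(8.1/2.7) = 67.3 − 9.54 = 57.76 dB.
transformer: 78.5 − 20·log₁₀(17.3/2.7) = 78.5 − 16.13 = 62.37 dB.
Σ 10^(L/10) = 2.321e+06 → L_total = 10·log₁₀(2.321e+06) = 63.66 dB.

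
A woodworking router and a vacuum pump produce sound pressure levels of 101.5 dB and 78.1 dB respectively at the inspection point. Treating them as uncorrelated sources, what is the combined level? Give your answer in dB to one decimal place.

101.5 dB

For uncorrelated sources the intensities add, so convert each level to linear form, sum, and take 10·log₁₀ of the total.
Σ 10^(L/10) = 10^(101.5/10) + 10^(78.1/10) = 1.419e+10.
L_total = 10·log₁₀(1.419e+10) = 101.52 dB.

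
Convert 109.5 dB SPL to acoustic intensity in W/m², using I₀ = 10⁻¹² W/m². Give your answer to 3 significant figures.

L = 10·log₁₀(I/I₀) ⇒ I = I₀·10^(L/10) = 10⁻¹² × 10^10.95.

0.0891 W/m²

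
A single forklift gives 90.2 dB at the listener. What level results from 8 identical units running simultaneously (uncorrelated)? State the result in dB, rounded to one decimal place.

L_total = L₁ + 10·log₁₀ N for N identical incoherent sources.
L_total = 90.2 + 10·log₁₀(8) = 90.2 + 9.031 = 99.23 dB.

99.2 dB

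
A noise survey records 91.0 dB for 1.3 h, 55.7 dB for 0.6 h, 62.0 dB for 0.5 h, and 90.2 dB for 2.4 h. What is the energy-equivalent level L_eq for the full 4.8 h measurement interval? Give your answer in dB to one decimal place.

89.4 dB

Weight each interval's intensity by its duration and average over T = 4.8 h:
Σ tᵢ·10^(Lᵢ/10) = 1.3·10^(91.0/10) + 0.6·10^(55.7/10) + 0.5·10^(62.0/10) + 2.4·10^(90.2/10) = 4.151e+09.
L_eq = 10·log₁₀(4.151e+09/4.8) = 89.37 dB.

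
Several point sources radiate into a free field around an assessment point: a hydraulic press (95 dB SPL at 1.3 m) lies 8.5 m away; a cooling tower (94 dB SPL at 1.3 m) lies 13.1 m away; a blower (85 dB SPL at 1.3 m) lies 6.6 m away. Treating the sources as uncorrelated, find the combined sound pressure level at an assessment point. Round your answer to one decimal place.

80.5 dB SPL

First find each source's level at the receiver (point-source: −20·log₁₀(r/r_ref)), then combine on an intensity basis.
hydraulic press: 95 − 20·log₁₀(8.5/1.3) = 95 − 16.31 = 78.69 dB SPL.
cooling tower: 94 − 20·log₁₀(13.1/1.3) = 94 − 20.07 = 73.93 dB SPL.
blower: 85 − 20·log₁₀(6.6/1.3) = 85 − 14.11 = 70.89 dB SPL.
Σ 10^(L/10) = 1.110e+08 → L_total = 10·log₁₀(1.110e+08) = 80.45 dB SPL.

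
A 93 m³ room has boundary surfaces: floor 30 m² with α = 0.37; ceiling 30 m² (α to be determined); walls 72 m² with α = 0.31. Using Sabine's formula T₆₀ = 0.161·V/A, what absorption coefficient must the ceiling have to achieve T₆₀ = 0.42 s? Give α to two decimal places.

0.07

A = 0.161·V/T₆₀ = 0.161·93/0.42 = 35.65 m² sabins.
Absorption from the other surfaces = 30·0.37 + 72·0.31 = 33.42 m², so the ceiling must supply 2.23 m² over 30 m².
α = 2.23/30 = 0.074.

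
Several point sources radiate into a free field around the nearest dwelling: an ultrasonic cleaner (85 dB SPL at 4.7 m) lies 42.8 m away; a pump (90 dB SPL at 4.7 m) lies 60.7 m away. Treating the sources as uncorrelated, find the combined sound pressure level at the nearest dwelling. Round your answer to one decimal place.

First find each source's level at the receiver (point-source: −20·log₁₀(r/r_ref)), then combine on an intensity basis.
ultrasonic cleaner: 85 − 20·log₁₀(42.8/4.7) = 85 − 19.19 = 65.81 dB SPL.
pump: 90 − 20·log₁₀(60.7/4.7) = 90 − 22.22 = 67.78 dB SPL.
Σ 10^(L/10) = 9.809e+06 → L_total = 10·log₁₀(9.809e+06) = 69.92 dB SPL.

69.9 dB SPL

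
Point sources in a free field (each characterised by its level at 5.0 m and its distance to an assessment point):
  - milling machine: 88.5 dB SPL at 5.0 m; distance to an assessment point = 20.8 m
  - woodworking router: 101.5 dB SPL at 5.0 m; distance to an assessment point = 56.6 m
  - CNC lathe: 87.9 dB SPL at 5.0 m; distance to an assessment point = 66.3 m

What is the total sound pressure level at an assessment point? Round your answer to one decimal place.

81.9 dB SPL

Apply inverse-square spreading to bring every level to the receiver, then sum 10^(L/10).
milling machine: 88.5 − 20·log₁₀(20.8/5.0) = 88.5 − 12.38 = 76.12 dB SPL.
woodworking router: 101.5 − 20·log₁₀(56.6/5.0) = 101.5 − 21.08 = 80.42 dB SPL.
CNC lathe: 87.9 − 20·log₁₀(66.3/5.0) = 87.9 − 22.45 = 65.45 dB SPL.
Σ 10^(L/10) = 1.546e+08 → L_total = 10·log₁₀(1.546e+08) = 81.89 dB SPL.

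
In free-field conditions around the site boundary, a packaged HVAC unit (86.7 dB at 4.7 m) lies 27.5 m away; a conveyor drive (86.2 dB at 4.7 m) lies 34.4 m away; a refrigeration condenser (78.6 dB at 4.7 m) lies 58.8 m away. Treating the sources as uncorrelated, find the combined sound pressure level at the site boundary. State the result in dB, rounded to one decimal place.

Apply inverse-square spreading to bring every level to the receiver, then sum 10^(L/10).
packaged HVAC unit: 86.7 − 20·log₁₀(27.5/4.7) = 86.7 − 15.34 = 71.36 dB.
conveyor drive: 86.2 − 20·log₁₀(34.4/4.7) = 86.2 − 17.29 = 68.91 dB.
refrigeration condenser: 78.6 − 20·log₁₀(58.8/4.7) = 78.6 − 21.95 = 56.65 dB.
Σ 10^(L/10) = 2.191e+07 → L_total = 10·log₁₀(2.191e+07) = 73.41 dB.

73.4 dB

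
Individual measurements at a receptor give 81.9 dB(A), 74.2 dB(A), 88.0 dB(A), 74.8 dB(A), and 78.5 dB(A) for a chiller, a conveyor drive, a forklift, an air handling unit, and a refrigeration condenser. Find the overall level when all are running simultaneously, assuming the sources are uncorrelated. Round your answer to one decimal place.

89.6 dB(A)

For uncorrelated sources the intensities add, so convert each level to linear form, sum, and take 10·log₁₀ of the total.
Σ 10^(L/10) = 10^(81.9/10) + 10^(74.2/10) + 10^(88.0/10) + 10^(74.8/10) + 10^(78.5/10) = 9.131e+08.
L_total = 10·log₁₀(9.131e+08) = 89.61 dB(A).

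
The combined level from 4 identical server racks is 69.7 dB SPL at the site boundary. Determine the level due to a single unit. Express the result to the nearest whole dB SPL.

64 dB SPL

Dividing the total intensity by 4 lowers the level by 10·log₁₀ 4 = 6.021 dB: L₁ = 69.7 − 6.021.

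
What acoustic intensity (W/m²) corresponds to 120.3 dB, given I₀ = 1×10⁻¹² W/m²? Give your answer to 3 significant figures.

I/I₀ = 10^(120.3/10) = 1.072e+12, so I = 1.072e+12 × 10⁻¹² W/m².

1.07 W/m²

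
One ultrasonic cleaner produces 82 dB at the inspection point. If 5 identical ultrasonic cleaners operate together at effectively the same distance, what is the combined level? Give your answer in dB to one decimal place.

With 5 equal, uncorrelated contributions the intensity is 5× that of one unit, giving a rise of 10·log₁₀ 5.
L_total = 82 + 10·log₁₀(5) = 82 + 6.990 = 88.99 dB.

89.0 dB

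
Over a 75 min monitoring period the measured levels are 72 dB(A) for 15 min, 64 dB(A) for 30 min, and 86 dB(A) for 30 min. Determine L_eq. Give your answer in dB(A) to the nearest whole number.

82 dB(A)

The energy average is taken in the linear domain: L_eq = 10·log₁₀[(Σ tᵢ·10^(Lᵢ/10))/T], T = 75 min.
Σ tᵢ·10^(Lᵢ/10) = 15·10^(72/10) + 30·10^(64/10) + 30·10^(86/10) = 1.226e+10.
L_eq = 10·log₁₀(1.226e+10/75) = 82.13 dB(A).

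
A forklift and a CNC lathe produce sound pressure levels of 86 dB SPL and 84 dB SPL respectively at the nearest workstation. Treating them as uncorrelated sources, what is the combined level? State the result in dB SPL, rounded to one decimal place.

88.1 dB SPL

For uncorrelated sources the intensities add, so convert each level to linear form, sum, and take 10·log₁₀ of the total.
Σ 10^(L/10) = 10^(86/10) + 10^(84/10) = 6.493e+08.
L_total = 10·log₁₀(6.493e+08) = 88.12 dB SPL.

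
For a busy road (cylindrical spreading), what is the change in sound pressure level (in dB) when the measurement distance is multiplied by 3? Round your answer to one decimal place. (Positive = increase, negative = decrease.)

A line source loses 3 dB per doubling of distance; generally ΔL = −10·log₁₀(r₂/r₁).
ΔL = −10·log₁₀(3) = -4.77 dB.

-4.8 dB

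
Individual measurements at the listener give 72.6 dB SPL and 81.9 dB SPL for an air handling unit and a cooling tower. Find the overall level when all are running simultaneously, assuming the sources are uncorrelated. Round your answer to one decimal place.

82.4 dB SPL

Incoherent sources combine by intensity addition: L_total = 10·log₁₀(Σ 10^(L_i/10)).
Σ 10^(L/10) = 10^(72.6/10) + 10^(81.9/10) = 1.731e+08.
L_total = 10·log₁₀(1.731e+08) = 82.38 dB SPL.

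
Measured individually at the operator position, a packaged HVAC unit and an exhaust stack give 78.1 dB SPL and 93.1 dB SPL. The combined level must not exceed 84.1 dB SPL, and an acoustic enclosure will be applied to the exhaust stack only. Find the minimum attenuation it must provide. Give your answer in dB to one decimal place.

10.3 dB

Fixed contribution from the other source: Σ 10^(L/10) = 10^(78.1/10) = 6.457e+07 (78.10 dB SPL).
To meet 84.1 dB SPL overall, the treated exhaust stack may contribute at most 10^(84.1/10) − 6.457e+07 = 1.925e+08, i.e. 82.84 dB SPL.
Required insertion loss = 93.1 − 82.84 = 10.26 dB.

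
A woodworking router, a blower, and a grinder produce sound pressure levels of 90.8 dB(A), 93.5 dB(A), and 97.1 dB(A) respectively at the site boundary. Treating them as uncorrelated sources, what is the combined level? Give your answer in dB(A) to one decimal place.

99.3 dB(A)

For uncorrelated sources the intensities add, so convert each level to linear form, sum, and take 10·log₁₀ of the total.
Σ 10^(L/10) = 10^(90.8/10) + 10^(93.5/10) + 10^(97.1/10) = 8.570e+09.
L_total = 10·log₁₀(8.570e+09) = 99.33 dB(A).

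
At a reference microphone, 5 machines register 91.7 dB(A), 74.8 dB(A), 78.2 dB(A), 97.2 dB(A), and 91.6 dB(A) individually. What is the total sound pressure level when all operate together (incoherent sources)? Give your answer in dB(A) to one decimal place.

99.2 dB(A)

For uncorrelated sources the intensities add, so convert each level to linear form, sum, and take 10·log₁₀ of the total.
Σ 10^(L/10) = 10^(91.7/10) + 10^(74.8/10) + 10^(78.2/10) + 10^(97.2/10) + 10^(91.6/10) = 8.269e+09.
L_total = 10·log₁₀(8.269e+09) = 99.17 dB(A).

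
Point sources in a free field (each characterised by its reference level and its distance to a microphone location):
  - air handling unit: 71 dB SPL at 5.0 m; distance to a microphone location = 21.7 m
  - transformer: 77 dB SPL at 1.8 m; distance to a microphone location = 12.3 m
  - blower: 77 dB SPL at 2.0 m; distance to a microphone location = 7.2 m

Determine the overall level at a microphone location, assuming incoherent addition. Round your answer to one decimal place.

67.5 dB SPL

Apply inverse-square spreading to bring every level to the receiver, then sum 10^(L/10).
air handling unit: 71 − 20·log₁₀(21.7/5.0) = 71 − 12.75 = 58.25 dB SPL.
transformer: 77 − 20·log₁₀(12.3/1.8) = 77 − 16.69 = 60.31 dB SPL.
blower: 77 − 20·log₁₀(7.2/2.0) = 77 − 11.13 = 65.87 dB SPL.
Σ 10^(L/10) = 5.609e+06 → L_total = 10·log₁₀(5.609e+06) = 67.49 dB SPL.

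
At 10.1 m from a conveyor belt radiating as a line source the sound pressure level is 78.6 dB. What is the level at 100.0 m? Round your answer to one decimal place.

68.6 dB

Cylindrical spreading from a line source gives a 10·log₁₀(r₂/r₁) drop.
L₂ = 78.6 − 10·log₁₀(100.0/10.1) = 78.6 − 9.957 = 68.64 dB.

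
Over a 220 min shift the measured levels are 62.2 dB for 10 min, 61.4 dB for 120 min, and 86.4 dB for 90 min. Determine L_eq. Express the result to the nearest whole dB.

83 dB

Weight each interval's intensity by its duration and average over T = 220 min:
Σ tᵢ·10^(Lᵢ/10) = 10·10^(62.2/10) + 120·10^(61.4/10) + 90·10^(86.4/10) = 3.947e+10.
L_eq = 10·log₁₀(3.947e+10/220) = 82.54 dB.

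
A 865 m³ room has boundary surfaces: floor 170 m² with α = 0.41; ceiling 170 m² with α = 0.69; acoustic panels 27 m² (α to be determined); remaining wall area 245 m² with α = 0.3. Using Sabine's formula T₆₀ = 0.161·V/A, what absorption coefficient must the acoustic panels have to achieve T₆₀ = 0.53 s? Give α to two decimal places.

Required total absorption A = 0.161·865/0.53 = 262.76 m².
Absorption from the other surfaces = 170·0.41 + 170·0.69 + 245·0.3 = 260.50 m², so the acoustic panels must supply 2.26 m² over 27 m².
α = 2.26/27 = 0.084.

0.08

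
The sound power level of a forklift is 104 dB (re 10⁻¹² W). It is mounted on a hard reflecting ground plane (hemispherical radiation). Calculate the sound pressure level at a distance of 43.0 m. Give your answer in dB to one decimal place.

Free-field hemispherical radiation: L_p = L_w − 10·log₁₀(2π·r²), r = 43.0 m.
2π·r² = 1.162e+04 m², 10·log₁₀ of that is 40.651 dB.
L_p = 104 − 40.651 = 63.35 dB.

63.3 dB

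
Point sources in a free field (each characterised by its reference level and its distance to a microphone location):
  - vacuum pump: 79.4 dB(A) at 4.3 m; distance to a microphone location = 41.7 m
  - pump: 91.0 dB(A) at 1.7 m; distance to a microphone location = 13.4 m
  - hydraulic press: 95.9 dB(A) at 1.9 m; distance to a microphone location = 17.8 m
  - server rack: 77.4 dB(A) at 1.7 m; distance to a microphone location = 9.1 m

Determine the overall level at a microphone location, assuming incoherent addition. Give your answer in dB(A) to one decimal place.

78.3 dB(A)

Propagate each source to the receiver with L = L_ref − 20·log₁₀(r/r_ref), then add intensities.
vacuum pump: 79.4 − 20·log₁₀(41.7/4.3) = 79.4 − 19.73 = 59.67 dB(A).
pump: 91.0 − 20·log₁₀(13.4/1.7) = 91.0 − 17.93 = 73.07 dB(A).
hydraulic press: 95.9 − 20·log₁₀(17.8/1.9) = 95.9 − 19.43 = 76.47 dB(A).
server rack: 77.4 − 20·log₁₀(9.1/1.7) = 77.4 − 14.57 = 62.83 dB(A).
Σ 10^(L/10) = 6.743e+07 → L_total = 10·log₁₀(6.743e+07) = 78.29 dB(A).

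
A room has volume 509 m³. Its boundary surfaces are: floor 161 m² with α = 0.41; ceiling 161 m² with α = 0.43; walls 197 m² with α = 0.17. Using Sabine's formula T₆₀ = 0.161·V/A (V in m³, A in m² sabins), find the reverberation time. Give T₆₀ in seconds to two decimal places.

0.49 s

A = Σ Sᵢαᵢ = 161·0.41 + 161·0.43 + 197·0.17 = 168.73 m².
T₆₀ = 0.161 × 509 / 168.73 = 0.486 s.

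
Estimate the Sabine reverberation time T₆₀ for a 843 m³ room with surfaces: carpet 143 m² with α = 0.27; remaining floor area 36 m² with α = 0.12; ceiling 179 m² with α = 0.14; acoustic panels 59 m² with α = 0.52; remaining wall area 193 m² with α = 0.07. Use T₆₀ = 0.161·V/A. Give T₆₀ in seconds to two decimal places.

1.21 s

Total absorption A = 143·0.27 + 36·0.12 + 179·0.14 + 59·0.52 + 193·0.07 = 112.18 m² sabins.
T₆₀ = 0.161·V/A = 0.161·843/112.18 = 1.210 s.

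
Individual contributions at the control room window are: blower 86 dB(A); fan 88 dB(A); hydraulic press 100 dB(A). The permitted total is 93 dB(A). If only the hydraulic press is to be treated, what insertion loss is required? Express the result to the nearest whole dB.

10 dB

The untreated sources together contribute 10^(86/10) + 10^(88/10) = 1.029e+09, i.e. 90.12 dB(A).
To meet 93 dB(A) overall, the treated hydraulic press may contribute at most 10^(93/10) − 1.029e+09 = 9.662e+08, i.e. 89.85 dB(A).
So the hydraulic press must be reduced from 100 to 89.85 dB(A): IL = 10.15 dB.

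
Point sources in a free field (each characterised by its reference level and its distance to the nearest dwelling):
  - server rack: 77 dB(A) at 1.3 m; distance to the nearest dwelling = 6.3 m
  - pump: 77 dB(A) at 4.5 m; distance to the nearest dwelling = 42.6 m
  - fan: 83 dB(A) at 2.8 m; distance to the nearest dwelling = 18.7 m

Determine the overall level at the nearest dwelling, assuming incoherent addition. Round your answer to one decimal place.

68.6 dB(A)

Apply inverse-square spreading to bring every level to the receiver, then sum 10^(L/10).
server rack: 77 − 20·log₁₀(6.3/1.3) = 77 − 13.71 = 63.29 dB(A).
pump: 77 − 20·log₁₀(42.6/4.5) = 77 − 19.52 = 57.48 dB(A).
fan: 83 − 20·log₁₀(18.7/2.8) = 83 − 16.49 = 66.51 dB(A).
Σ 10^(L/10) = 7.167e+06 → L_total = 10·log₁₀(7.167e+06) = 68.55 dB(A).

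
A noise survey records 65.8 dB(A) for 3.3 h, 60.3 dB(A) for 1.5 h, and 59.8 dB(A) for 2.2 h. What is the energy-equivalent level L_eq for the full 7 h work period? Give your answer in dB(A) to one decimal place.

L_eq = 10·log₁₀[(1/T)·Σ tᵢ·10^(Lᵢ/10)] with T = 7 h.
Σ tᵢ·10^(Lᵢ/10) = 3.3·10^(65.8/10) + 1.5·10^(60.3/10) + 2.2·10^(59.8/10) = 1.625e+07.
L_eq = 10·log₁₀(1.625e+07/7) = 63.66 dB(A).

63.7 dB(A)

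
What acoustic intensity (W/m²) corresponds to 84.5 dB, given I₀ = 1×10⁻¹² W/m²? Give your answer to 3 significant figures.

0.000282 W/m²

I/I₀ = 10^(84.5/10) = 2.818e+08, so I = 2.818e+08 × 10⁻¹² W/m².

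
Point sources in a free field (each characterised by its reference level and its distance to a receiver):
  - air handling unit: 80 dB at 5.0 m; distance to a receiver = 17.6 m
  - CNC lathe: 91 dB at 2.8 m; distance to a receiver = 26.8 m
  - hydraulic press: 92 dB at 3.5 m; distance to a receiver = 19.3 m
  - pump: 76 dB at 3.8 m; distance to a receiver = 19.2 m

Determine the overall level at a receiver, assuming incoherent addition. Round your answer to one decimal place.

Propagate each source to the receiver with L = L_ref − 20·log₁₀(r/r_ref), then add intensities.
air handling unit: 80 − 20·log₁₀(17.6/5.0) = 80 − 10.93 = 69.07 dB.
CNC lathe: 91 − 20·log₁₀(26.8/2.8) = 91 − 19.62 = 71.38 dB.
hydraulic press: 92 − 20·log₁₀(19.3/3.5) = 92 − 14.83 = 77.17 dB.
pump: 76 − 20·log₁₀(19.2/3.8) = 76 − 14.07 = 61.93 dB.
Σ 10^(L/10) = 7.549e+07 → L_total = 10·log₁₀(7.549e+07) = 78.78 dB.

78.8 dB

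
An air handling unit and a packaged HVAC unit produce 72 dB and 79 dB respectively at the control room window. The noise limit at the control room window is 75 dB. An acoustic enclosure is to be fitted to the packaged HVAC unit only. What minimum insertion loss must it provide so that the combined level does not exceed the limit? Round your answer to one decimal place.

Fixed contribution from the other source: Σ 10^(L/10) = 10^(72/10) = 1.585e+07 (72.00 dB).
The limit corresponds to 10^(75/10) = 3.162e+07; subtracting the fixed part leaves 1.577e+07 for the packaged HVAC unit, i.e. 71.98 dB.
Required insertion loss = 79 − 71.98 = 7.02 dB.

7.0 dB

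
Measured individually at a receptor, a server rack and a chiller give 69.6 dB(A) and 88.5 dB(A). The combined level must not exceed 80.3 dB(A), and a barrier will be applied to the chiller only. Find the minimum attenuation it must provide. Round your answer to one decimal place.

Everything except the chiller sums to 10^(69.6/10) = 9.120e+06 in linear terms, 69.60 dB(A).
The limit corresponds to 10^(80.3/10) = 1.072e+08; subtracting the fixed part leaves 9.803e+07 for the chiller, i.e. 79.91 dB(A).
Required insertion loss = 88.5 − 79.91 = 8.59 dB.

8.6 dB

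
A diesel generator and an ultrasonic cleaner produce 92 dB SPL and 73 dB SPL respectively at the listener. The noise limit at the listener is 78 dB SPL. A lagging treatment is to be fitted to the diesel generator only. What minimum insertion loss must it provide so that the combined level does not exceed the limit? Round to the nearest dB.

Everything except the diesel generator sums to 10^(73/10) = 1.995e+07 in linear terms, 73.00 dB SPL.
The limit corresponds to 10^(78/10) = 6.310e+07; subtracting the fixed part leaves 4.314e+07 for the diesel generator, i.e. 76.35 dB SPL.
Required insertion loss = 92 − 76.35 = 15.65 dB.

16 dB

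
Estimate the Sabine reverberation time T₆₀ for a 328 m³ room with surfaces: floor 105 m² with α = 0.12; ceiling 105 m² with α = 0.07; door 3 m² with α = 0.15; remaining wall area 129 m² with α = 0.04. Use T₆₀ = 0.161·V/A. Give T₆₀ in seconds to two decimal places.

2.07 s

Summing Sᵢαᵢ: 105·0.12 + 105·0.07 + 3·0.15 + 129·0.04 = 25.56 m².
T₆₀ = 0.161 × 328 / 25.56 = 2.066 s.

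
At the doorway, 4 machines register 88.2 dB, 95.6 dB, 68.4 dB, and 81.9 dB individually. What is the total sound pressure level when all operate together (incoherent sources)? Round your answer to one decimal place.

Incoherent sources combine by intensity addition: L_total = 10·log₁₀(Σ 10^(L_i/10)).
Σ 10^(L/10) = 10^(88.2/10) + 10^(95.6/10) + 10^(68.4/10) + 10^(81.9/10) = 4.453e+09.
L_total = 10·log₁₀(4.453e+09) = 96.49 dB.

96.5 dB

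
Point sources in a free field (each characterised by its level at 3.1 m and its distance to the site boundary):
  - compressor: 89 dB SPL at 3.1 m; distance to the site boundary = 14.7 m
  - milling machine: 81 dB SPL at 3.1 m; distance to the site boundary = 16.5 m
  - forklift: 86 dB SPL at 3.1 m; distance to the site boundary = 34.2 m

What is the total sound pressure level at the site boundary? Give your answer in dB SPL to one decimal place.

First find each source's level at the receiver (point-source: −20·log₁₀(r/r_ref)), then combine on an intensity basis.
compressor: 89 − 20·log₁₀(14.7/3.1) = 89 − 13.52 = 75.48 dB SPL.
milling machine: 81 − 20·log₁₀(16.5/3.1) = 81 − 14.52 = 66.48 dB SPL.
forklift: 86 − 20·log₁₀(34.2/3.1) = 86 − 20.85 = 65.15 dB SPL.
Σ 10^(L/10) = 4.304e+07 → L_total = 10·log₁₀(4.304e+07) = 76.34 dB SPL.

76.3 dB SPL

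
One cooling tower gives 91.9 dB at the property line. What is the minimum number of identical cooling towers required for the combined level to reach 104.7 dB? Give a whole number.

N identical sources give L₁ + 10·log₁₀ N, so require 10·log₁₀ N ≥ 104.7 − 91.9 = 12.8 dB.
N ≥ 10^(12.8/10) = 19.055, so N = 20.

20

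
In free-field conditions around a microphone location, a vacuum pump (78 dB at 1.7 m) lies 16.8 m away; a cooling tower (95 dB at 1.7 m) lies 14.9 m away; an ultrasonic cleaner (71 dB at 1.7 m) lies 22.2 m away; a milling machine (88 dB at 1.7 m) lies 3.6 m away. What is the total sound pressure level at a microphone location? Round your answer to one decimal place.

Apply inverse-square spreading to bring every level to the receiver, then sum 10^(L/10).
vacuum pump: 78 − 20·log₁₀(16.8/1.7) = 78 − 19.90 = 58.10 dB.
cooling tower: 95 − 20·log₁₀(14.9/1.7) = 95 − 18.85 = 76.15 dB.
ultrasonic cleaner: 71 − 20·log₁₀(22.2/1.7) = 71 − 22.32 = 48.68 dB.
milling machine: 88 − 20·log₁₀(3.6/1.7) = 88 − 6.52 = 81.48 dB.
Σ 10^(L/10) = 1.826e+08 → L_total = 10·log₁₀(1.826e+08) = 82.61 dB.

82.6 dB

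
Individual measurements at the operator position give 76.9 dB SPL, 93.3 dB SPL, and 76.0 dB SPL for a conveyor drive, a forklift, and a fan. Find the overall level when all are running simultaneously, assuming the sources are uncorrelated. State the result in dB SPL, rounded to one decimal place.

93.5 dB SPL

For uncorrelated sources the intensities add, so convert each level to linear form, sum, and take 10·log₁₀ of the total.
Σ 10^(L/10) = 10^(76.9/10) + 10^(93.3/10) + 10^(76.0/10) = 2.227e+09.
L_total = 10·log₁₀(2.227e+09) = 93.48 dB SPL.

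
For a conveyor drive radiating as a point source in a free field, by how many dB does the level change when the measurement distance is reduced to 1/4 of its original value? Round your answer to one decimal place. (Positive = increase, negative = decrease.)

+12.0 dB

A point source loses 6 dB per doubling of distance; generally ΔL = −20·log₁₀(r₂/r₁).
ΔL = −20·log₁₀(0.25) = +12.04 dB.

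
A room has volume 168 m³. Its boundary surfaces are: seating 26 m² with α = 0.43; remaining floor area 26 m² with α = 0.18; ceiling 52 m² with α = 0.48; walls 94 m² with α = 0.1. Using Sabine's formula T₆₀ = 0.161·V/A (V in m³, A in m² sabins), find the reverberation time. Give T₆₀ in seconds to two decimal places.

0.54 s

Summing Sᵢαᵢ: 26·0.43 + 26·0.18 + 52·0.48 + 94·0.1 = 50.22 m².
T₆₀ = 0.161 × 168 / 50.22 = 0.539 s.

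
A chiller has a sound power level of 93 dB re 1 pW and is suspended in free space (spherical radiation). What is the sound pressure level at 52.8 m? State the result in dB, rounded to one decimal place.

Free-field spherical radiation: L_p = L_w − 10·log₁₀(4π·r²), r = 52.8 m.
4π·r² = 3.503e+04 m², 10·log₁₀ of that is 45.445 dB.
L_p = 93 − 45.445 = 47.56 dB.

47.6 dB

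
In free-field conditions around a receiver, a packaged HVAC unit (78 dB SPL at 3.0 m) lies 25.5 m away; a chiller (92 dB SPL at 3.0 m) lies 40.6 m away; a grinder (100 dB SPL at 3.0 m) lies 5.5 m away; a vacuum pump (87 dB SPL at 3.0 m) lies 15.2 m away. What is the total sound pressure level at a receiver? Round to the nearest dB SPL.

Apply inverse-square spreading to bring every level to the receiver, then sum 10^(L/10).
packaged HVAC unit: 78 − 20·log₁₀(25.5/3.0) = 78 − 18.59 = 59.41 dB SPL.
chiller: 92 − 20·log₁₀(40.6/3.0) = 92 − 22.63 = 69.37 dB SPL.
grinder: 100 − 20·log₁₀(5.5/3.0) = 100 − 5.26 = 94.74 dB SPL.
vacuum pump: 87 − 20·log₁₀(15.2/3.0) = 87 − 14.09 = 72.91 dB SPL.
Σ 10^(L/10) = 3.004e+09 → L_total = 10·log₁₀(3.004e+09) = 94.78 dB SPL.

95 dB SPL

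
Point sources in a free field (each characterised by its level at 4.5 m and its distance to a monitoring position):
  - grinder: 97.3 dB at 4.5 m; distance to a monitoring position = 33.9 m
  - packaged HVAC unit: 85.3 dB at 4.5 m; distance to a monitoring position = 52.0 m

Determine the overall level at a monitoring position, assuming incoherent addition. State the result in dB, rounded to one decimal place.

79.9 dB

Apply inverse-square spreading to bring every level to the receiver, then sum 10^(L/10).
grinder: 97.3 − 20·log₁₀(33.9/4.5) = 97.3 − 17.54 = 79.76 dB.
packaged HVAC unit: 85.3 − 20·log₁₀(52.0/4.5) = 85.3 − 21.26 = 64.04 dB.
Σ 10^(L/10) = 9.717e+07 → L_total = 10·log₁₀(9.717e+07) = 79.88 dB.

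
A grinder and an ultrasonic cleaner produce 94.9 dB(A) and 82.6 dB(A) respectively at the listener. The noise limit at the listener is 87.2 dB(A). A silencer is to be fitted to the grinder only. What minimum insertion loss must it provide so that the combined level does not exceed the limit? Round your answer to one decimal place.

9.5 dB

Fixed contribution from the other source: Σ 10^(L/10) = 10^(82.6/10) = 1.820e+08 (82.60 dB(A)).
The limit corresponds to 10^(87.2/10) = 5.248e+08; subtracting the fixed part leaves 3.428e+08 for the grinder, i.e. 85.35 dB(A).
Required insertion loss = 94.9 − 85.35 = 9.55 dB.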